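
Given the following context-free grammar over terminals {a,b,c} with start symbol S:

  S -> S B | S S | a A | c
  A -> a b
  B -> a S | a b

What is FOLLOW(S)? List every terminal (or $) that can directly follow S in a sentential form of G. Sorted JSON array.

Compute FIRST by fixpoint:
iter 1:
  A via A→a b: +{a}
  B via B→a S: +{a}
  S via S→a A: +{a}
  S via S→c: +{c}
  S: {a,c}  A: {a}  B: {a}
iter 2: (no change)
  S: {a,c}  A: {a}  B: {a}

FOLLOW iteration:
seed FOLLOW(S) with $
round 1:
  S→S B: FOLLOW(S) ⊇ FIRST(B) = {a}; new: +{a}
  S→S B: FOLLOW(B) ⊇ FOLLOW(S) ⊇ {$,a}; new: +{$,a}
  S→S S: FOLLOW(S) ⊇ FIRST(S) = {a,c}; new: +{c}
  S→a A: FOLLOW(A) ⊇ FOLLOW(S) ⊇ {$,a,c}; new: +{$,a,c}
  FOLLOW(S)={$,a,c}  FOLLOW(A)={$,a,c}  FOLLOW(B)={$,a}
round 2:
  S→S B: FOLLOW(B) ⊇ FOLLOW(S) ⊇ {$,a,c}; new: +{c}
  FOLLOW(S)={$,a,c}  FOLLOW(A)={$,a,c}  FOLLOW(B)={$,a,c}
round 3: done
  FOLLOW(S)={$,a,c}  FOLLOW(A)={$,a,c}  FOLLOW(B)={$,a,c}

FOLLOW(S) = ["$", "a", "c"]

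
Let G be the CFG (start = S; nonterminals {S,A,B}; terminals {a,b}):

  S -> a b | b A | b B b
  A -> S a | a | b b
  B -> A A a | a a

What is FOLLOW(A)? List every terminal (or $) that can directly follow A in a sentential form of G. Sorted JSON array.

FIRST sets, iterate to fixpoint:
pass 1:
  A via A→a: +{a}
  A via A→b b: +{b}
  B via B→A A a: +{a,b}
  S via S→a b: +{a}
  S via S→b A: +{b}
  S: {a,b}  A: {a,b}  B: {a,b}
pass 2: (stable)
  S: {a,b}  A: {a,b}  B: {a,b}

Compute FOLLOW by fixpoint:
initialize: $ ∈ FOLLOW(S)
iter 1:
  A→S a: FOLLOW(S) ⊇ FIRST(a) = {a}; new: +{a}
  B→A A a: FOLLOW(A) ⊇ FIRST(A) = {a,b}; new: +{a,b}
  S→b A: FOLLOW(A) ⊇ FOLLOW(S) ⊇ {$,a}; new: +{$}
  S→b B b: FOLLOW(B) ⊇ FIRST(b) = {b}; new: +{b}
  FOLLOW[S]={$,a}  FOLLOW[A]={$,a,b}  FOLLOW[B]={b}
iter 2: (stable)
  FOLLOW[S]={$,a}  FOLLOW[A]={$,a,b}  FOLLOW[B]={b}

FOLLOW(A) = ["$", "a", "b"]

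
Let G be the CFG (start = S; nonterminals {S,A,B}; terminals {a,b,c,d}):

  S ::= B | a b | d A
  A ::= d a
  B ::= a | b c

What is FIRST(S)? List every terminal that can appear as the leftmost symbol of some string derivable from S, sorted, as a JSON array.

Compute FIRST by fixpoint:
round 1:
  A via A→d a: +{d}
  B via B→a: +{a}
  B via B→b c: +{b}
  S via S→B: +{a,b}
  S via S→d A: +{d}
  S: {a,b,d}  A: {d}  B: {a,b}
round 2: done
  S: {a,b,d}  A: {d}  B: {a,b}

FIRST(S) = ["a", "b", "d"]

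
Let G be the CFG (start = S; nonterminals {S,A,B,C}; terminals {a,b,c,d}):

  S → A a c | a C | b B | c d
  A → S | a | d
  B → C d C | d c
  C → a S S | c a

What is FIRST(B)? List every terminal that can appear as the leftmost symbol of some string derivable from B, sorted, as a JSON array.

FIRST iteration:
round 1:
  A via A→a: +{a}
  A via A→d: +{d}
  B via B→d c: +{d}
  C via C→a S S: +{a}
  C via C→c a: +{c}
  S via S→A a c: +{a,d}
  S via S→b B: +{b}
  S via S→c d: +{c}
  S: {a,b,c,d}  A: {a,d}  B: {d}  C: {a,c}
round 2:
  A via A→S: +{b,c}
  B via B→C d C: +{a,c}
  S: {a,b,c,d}  A: {a,b,c,d}  B: {a,c,d}  C: {a,c}
round 3: done
  S: {a,b,c,d}  A: {a,b,c,d}  B: {a,c,d}  C: {a,c}

FIRST(B) = ["a", "c", "d"]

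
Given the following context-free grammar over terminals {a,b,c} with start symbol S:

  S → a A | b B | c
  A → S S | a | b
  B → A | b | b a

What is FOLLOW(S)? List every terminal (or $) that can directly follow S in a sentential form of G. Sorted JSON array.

FIRST sets, iterate to fixpoint:
iter 1:
  A via A→a: +{a}
  A via A→b: +{b}
  B via B→A: +{a,b}
  S via S→a A: +{a}
  S via S→b B: +{b}
  S via S→c: +{c}
  FIRST(S)={a,b,c}  FIRST(A)={a,b}  FIRST(B)={a,b}
iter 2:
  A via A→S S: +{c}
  B via B→A: +{c}
  FIRST(S)={a,b,c}  FIRST(A)={a,b,c}  FIRST(B)={a,b,c}
iter 3: — fixpoint
  FIRST(S)={a,b,c}  FIRST(A)={a,b,c}  FIRST(B)={a,b,c}

Compute FOLLOW by fixpoint:
FOLLOW(S) := {$}
pass 1:
  A→S S: FOLLOW(S) ⊇ FIRST(S) = {a,b,c}; new: +{a,b,c}
  S→a A: FOLLOW(A) ⊇ FOLLOW(S) ⊇ {$,a,b,c}; new: +{$,a,b,c}
  S→b B: FOLLOW(B) ⊇ FOLLOW(S) ⊇ {$,a,b,c}; new: +{$,a,b,c}
  FOLLOW(S)={$,a,b,c}  FOLLOW(A)={$,a,b,c}  FOLLOW(B)={$,a,b,c}
pass 2: — fixpoint
  FOLLOW(S)={$,a,b,c}  FOLLOW(A)={$,a,b,c}  FOLLOW(B)={$,a,b,c}

FOLLOW(S) = ["$", "a", "b", "c"]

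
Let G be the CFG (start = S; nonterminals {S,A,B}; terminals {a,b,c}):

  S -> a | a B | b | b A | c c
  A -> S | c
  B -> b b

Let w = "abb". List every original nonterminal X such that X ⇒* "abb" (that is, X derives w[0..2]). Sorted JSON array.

Convert to CNF:
  S -> T0 B | T1 A | T2 T2 | a | b
  A -> T0 B | T1 A | T2 T2 | a | b | c
  B -> T1 T1
  T0 -> a
  T1 -> b
  T2 -> c

CYK fill (cells [i..j] with 0 ≤ i ≤ j ≤ 2 only):
  cell(0,0) a: {A,S,T0}  orig:{A,S}
  cell(1,1) b: {A,S,T1}  orig:{A,S}
  cell(2,2) b: {A,S,T1}  orig:{A,S}
  cell(0,1) ab: ∅
  cell(1,2) bb: {A,B,S}
  cell(0,2) abb: {A,S}

Original NTs in T[0,2] deriving "abb": ["A", "S"]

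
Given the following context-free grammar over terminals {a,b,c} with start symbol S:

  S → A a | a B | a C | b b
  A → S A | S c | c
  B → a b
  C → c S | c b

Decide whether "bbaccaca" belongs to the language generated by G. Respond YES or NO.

CNF form of G:
  S -> A T1 | T1 B | T1 C | T2 T2
  A -> S A | S T0 | c
  B -> T1 T2
  C -> T0 S | T0 T2
  T0 -> c
  T1 -> a
  T2 -> b

CYK table (by increasing span):
  [0..0]={T2}  "b"  orig:{}
  [1..1]={T2}  "b"  orig:{}
  [2..2]={T1}  "a"  orig:{}
  [3..3]={A,T0}  "c"  orig:{A}
  [4..4]={A,T0}  "c"  orig:{A}
  [5..5]={T1}  "a"  orig:{}
  [6..6]={A,T0}  "c"  orig:{A}
  [7..7]={T1}  "a"  orig:{}
  [0..1]={S}  "bb"
  [1..2]=∅  "ba"
  [2..3]=∅  "ac"
  [3..4]=∅  "cc"
  [4..5]={S}  "ca"
  [5..6]=∅  "ac"
  [6..7]={S}  "ca"
  [0..2]=∅  "bba"
  [1..3]=∅  "bac"
  [2..4]=∅  "acc"
  [3..5]={C}  "cca"
  [4..6]={A}  "cac"
  [5..7]=∅  "aca"
  [0..3]=∅  "bbac"
  [1..4]=∅  "bacc"
  [2..5]={S}  "acca"
  [3..6]=∅  "ccac"
  [4..7]={S}  "caca"
  [0..4]=∅  "bbacc"
  [1..5]=∅  "bacca"
  [2..6]={A}  "accac"
  [3..7]={C}  "ccaca"
  [0..5]=∅  "bbacca"
  [1..6]=∅  "baccac"
  [2..7]={S}  "accaca"
  [0..6]={A}  "bbaccac"
  [1..7]=∅  "baccaca"
  [0..7]={S}  "bbaccaca"

S ∈ T[0,7] ⇒ YES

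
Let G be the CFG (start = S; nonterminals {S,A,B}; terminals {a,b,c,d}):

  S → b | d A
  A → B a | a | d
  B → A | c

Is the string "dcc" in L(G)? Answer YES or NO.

CNF form of G:
  S -> T1 A | b
  A -> B T0 | a | d
  B -> B T0 | a | c | d
  T0 -> a
  T1 -> d

Fill CYK table bottom-up:
  cell(0,0) d: {A,B,T1}  orig:{A,B}
  cell(1,1) c: {B}
  cell(2,2) c: {B}
  cell(0,1) dc: ∅
  cell(1,2) cc: ∅
  cell(0,2) dcc: ∅

S ∉ T[0,2] ⇒ NO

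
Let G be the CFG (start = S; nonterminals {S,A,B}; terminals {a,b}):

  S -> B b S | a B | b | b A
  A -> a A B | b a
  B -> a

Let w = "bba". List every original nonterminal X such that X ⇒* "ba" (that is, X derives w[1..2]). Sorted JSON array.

CNF form of G:
  S -> B X3 | T0 B | T1 A | b
  A -> T0 X2 | T1 T0
  B -> a
  T0 -> a
  T1 -> b
  X2 -> A B
  X3 -> T1 S

CYK table (by increasing span) (cells [i..j] with 1 ≤ i ≤ j ≤ 2 only):
  cell(1,1) b: {S,T1}  orig:{S}
  cell(2,2) a: {B,T0}  orig:{B}
  cell(1,2) ba: {A}

Original NTs in T[1,2] deriving "ba": ["A"]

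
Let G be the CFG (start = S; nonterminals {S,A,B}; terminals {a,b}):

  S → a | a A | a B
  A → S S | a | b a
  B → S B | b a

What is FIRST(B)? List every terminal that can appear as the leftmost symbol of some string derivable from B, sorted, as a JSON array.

Compute FIRST by fixpoint:
[1]
  A via A→a: +{a}
  A via A→b a: +{b}
  B via B→b a: +{b}
  S via S→a: +{a}
  S: {a}  A: {a,b}  B: {b}
[2]
  B via B→S B: +{a}
  S: {a}  A: {a,b}  B: {a,b}
[3] (no change)
  S: {a}  A: {a,b}  B: {a,b}

FIRST(B) = ["a", "b"]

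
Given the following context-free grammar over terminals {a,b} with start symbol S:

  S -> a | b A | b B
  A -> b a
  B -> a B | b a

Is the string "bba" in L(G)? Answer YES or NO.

Convert to CNF:
  S -> T0 A | T0 B | a
  A -> T0 T1
  B -> T0 T1 | T1 B
  T0 -> b
  T1 -> a

CYK table (by increasing span):
  T[0,0] 'b' = {T0}  orig:{}
  T[1,1] 'b' = {T0}  orig:{}
  T[2,2] 'a' = {S,T1}  orig:{S}
  T[0,1] 'bb' = ∅
  T[1,2] 'ba' = {A,B}
  T[0,2] 'bba' = {S}

S ∈ T[0,2] ⇒ YES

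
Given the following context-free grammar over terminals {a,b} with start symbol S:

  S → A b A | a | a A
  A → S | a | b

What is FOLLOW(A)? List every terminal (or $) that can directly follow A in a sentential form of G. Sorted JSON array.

FIRST iteration:
iter 1:
  A via A→a: +{a}
  A via A→b: +{b}
  S via S→A b A: +{a,b}
  FIRST(S)={a,b}  FIRST(A)={a,b}
iter 2: (stable)
  FIRST(S)={a,b}  FIRST(A)={a,b}

Compute FOLLOW by fixpoint:
FOLLOW(S) := {$}
[1]
  S→A b A: FOLLOW(A) ⊇ FIRST(b) = {b}; new: +{b}
  S→A b A: FOLLOW(A) ⊇ FOLLOW(S) ⊇ {$}; new: +{$}
  FOLLOW[S]={$}  FOLLOW[A]={$,b}
[2]
  A→S: FOLLOW(S) ⊇ FOLLOW(A) ⊇ {$,b}; new: +{b}
  FOLLOW[S]={$,b}  FOLLOW[A]={$,b}
[3] done
  FOLLOW[S]={$,b}  FOLLOW[A]={$,b}

FOLLOW(A) = ["$", "b"]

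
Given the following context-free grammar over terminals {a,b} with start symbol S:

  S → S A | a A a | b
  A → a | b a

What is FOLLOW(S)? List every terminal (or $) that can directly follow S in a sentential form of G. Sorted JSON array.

Compute FIRST by fixpoint:
iter 1:
  A via A→a: +{a}
  A via A→b a: +{b}
  S via S→a A a: +{a}
  S via S→b: +{b}
  FIRST[S]={a,b}  FIRST[A]={a,b}
iter 2: (stable)
  FIRST[S]={a,b}  FIRST[A]={a,b}

FOLLOW sets:
FOLLOW(S) := {$}
[1]
  S→S A: FOLLOW(S) ⊇ FIRST(A) = {a,b}; new: +{a,b}
  S→S A: FOLLOW(A) ⊇ FOLLOW(S) ⊇ {$,a,b}; new: +{$,a,b}
  FOLLOW[S]={$,a,b}  FOLLOW[A]={$,a,b}
[2] done
  FOLLOW[S]={$,a,b}  FOLLOW[A]={$,a,b}

FOLLOW(S) = ["$", "a", "b"]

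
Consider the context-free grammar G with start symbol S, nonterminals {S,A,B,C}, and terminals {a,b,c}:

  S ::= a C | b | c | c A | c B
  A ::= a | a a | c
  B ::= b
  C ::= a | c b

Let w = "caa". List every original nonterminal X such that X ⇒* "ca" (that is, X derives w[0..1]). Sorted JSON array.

Convert to CNF:
  S -> T0 C | T1 A | T1 B | b | c
  A -> T0 T0 | a | c
  B -> b
  C -> T1 T2 | a
  T0 -> a
  T1 -> c
  T2 -> b

CYK fill — only the sub-triangle for w[0..1]:
  T[0,0] 'c' = {A,S,T1}  orig:{A,S}
  T[1,1] 'a' = {A,C,T0}  orig:{A,C}
  T[0,1] 'ca' = {S}

Original NTs in T[0,1] deriving "ca": ["S"]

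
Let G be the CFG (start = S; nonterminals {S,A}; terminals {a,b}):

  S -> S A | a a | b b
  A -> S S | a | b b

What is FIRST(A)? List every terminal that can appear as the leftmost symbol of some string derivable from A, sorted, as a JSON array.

Compute FIRST by fixpoint:
[1]
  A via A→a: +{a}
  A via A→b b: +{b}
  S via S→a a: +{a}
  S via S→b b: +{b}
  S: {a,b}  A: {a,b}
[2] (no change)
  S: {a,b}  A: {a,b}

FIRST(A) = ["a", "b"]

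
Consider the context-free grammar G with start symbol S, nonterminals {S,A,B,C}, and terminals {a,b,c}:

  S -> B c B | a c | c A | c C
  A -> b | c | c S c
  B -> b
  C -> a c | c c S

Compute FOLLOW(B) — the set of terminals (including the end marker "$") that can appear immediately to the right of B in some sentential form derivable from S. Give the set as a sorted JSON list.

FIRST iteration:
[1]
  A via A→b: +{b}
  A via A→c: +{c}
  B via B→b: +{b}
  C via C→a c: +{a}
  C via C→c c S: +{c}
  S via S→B c B: +{b}
  S via S→a c: +{a}
  S via S→c A: +{c}
  FIRST[S]={a,b,c}  FIRST[A]={b,c}  FIRST[B]={b}  FIRST[C]={a,c}
[2] (no change)
  FIRST[S]={a,b,c}  FIRST[A]={b,c}  FIRST[B]={b}  FIRST[C]={a,c}

FOLLOW iteration:
seed FOLLOW(S) with $
[1]
  A→c S c: FOLLOW(S) ⊇ FIRST(c) = {c}; new: +{c}
  S→B c B: FOLLOW(B) ⊇ FIRST(c) = {c}; new: +{c}
  S→B c B: FOLLOW(B) ⊇ FOLLOW(S) ⊇ {$,c}; new: +{$}
  S→c A: FOLLOW(A) ⊇ FOLLOW(S) ⊇ {$,c}; new: +{$,c}
  S→c C: FOLLOW(C) ⊇ FOLLOW(S) ⊇ {$,c}; new: +{$,c}
  FOLLOW(S)={$,c}  FOLLOW(A)={$,c}  FOLLOW(B)={$,c}  FOLLOW(C)={$,c}
[2] (no change)
  FOLLOW(S)={$,c}  FOLLOW(A)={$,c}  FOLLOW(B)={$,c}  FOLLOW(C)={$,c}

FOLLOW(B) = ["$", "c"]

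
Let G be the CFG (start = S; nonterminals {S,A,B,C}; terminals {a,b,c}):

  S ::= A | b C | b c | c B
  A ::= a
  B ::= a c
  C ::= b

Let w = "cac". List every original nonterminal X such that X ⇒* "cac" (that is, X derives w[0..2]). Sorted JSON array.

Convert to CNF:
  S -> T1 B | T2 C | T2 T1 | a
  A -> a
  B -> T0 T1
  C -> b
  T0 -> a
  T1 -> c
  T2 -> b

CYK fill, restricted to cells inside w[0..2]:
  cell(0,0) c: {T1}  orig:{}
  cell(1,1) a: {A,S,T0}  orig:{A,S}
  cell(2,2) c: {T1}  orig:{}
  cell(0,1) ca: ∅
  cell(1,2) ac: {B}
  cell(0,2) cac: {S}

Original NTs in T[0,2] deriving "cac": ["S"]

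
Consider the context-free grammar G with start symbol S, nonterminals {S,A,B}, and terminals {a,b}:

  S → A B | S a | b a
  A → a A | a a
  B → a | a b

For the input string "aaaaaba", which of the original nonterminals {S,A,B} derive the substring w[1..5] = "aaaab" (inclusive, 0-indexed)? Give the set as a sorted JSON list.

Convert to CNF:
  S -> A B | S T0 | T1 T0
  A -> T0 A | T0 T0
  B -> T0 T1 | a
  T0 -> a
  T1 -> b

CYK fill — only the sub-triangle for w[1..5]:
  [1..1]={B,T0}  "a"  orig:{B}
  [2..2]={B,T0}  "a"  orig:{B}
  [3..3]={B,T0}  "a"  orig:{B}
  [4..4]={B,T0}  "a"  orig:{B}
  [5..5]={T1}  "b"  orig:{}
  [1..2]={A}  "aa"
  [2..3]={A}  "aa"
  [3..4]={A}  "aa"
  [4..5]={B}  "ab"
  [1..3]={A,S}  "aaa"
  [2..4]={A,S}  "aaa"
  [3..5]=∅  "aab"
  [1..4]={A,S}  "aaaa"
  [2..5]={S}  "aaab"
  [1..5]={S}  "aaaab"

Original NTs in T[1,5] deriving "aaaab": ["S"]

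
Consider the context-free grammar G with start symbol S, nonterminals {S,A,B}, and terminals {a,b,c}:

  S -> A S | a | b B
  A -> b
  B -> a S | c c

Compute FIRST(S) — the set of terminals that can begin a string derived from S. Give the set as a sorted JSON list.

FIRST iteration:
round 1:
  A via A→b: +{b}
  B via B→a S: +{a}
  B via B→c c: +{c}
  S via S→A S: +{b}
  S via S→a: +{a}
  FIRST[S]={a,b}  FIRST[A]={b}  FIRST[B]={a,c}
round 2: done
  FIRST[S]={a,b}  FIRST[A]={b}  FIRST[B]={a,c}

FIRST(S) = ["a", "b"]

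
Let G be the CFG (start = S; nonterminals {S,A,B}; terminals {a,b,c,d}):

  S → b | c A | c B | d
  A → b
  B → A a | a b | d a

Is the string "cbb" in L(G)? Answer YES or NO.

Convert to CNF:
  S -> T3 A | T3 B | b | d
  A -> b
  B -> A T0 | T0 T1 | T2 T0
  T0 -> a
  T1 -> b
  T2 -> d
  T3 -> c

CYK fill:
  cell(0,0) c: {T3}  orig:{}
  cell(1,1) b: {A,S,T1}  orig:{A,S}
  cell(2,2) b: {A,S,T1}  orig:{A,S}
  cell(0,1) cb: {S}
  cell(1,2) bb: ∅
  cell(0,2) cbb: ∅

S ∉ T[0,2] ⇒ NO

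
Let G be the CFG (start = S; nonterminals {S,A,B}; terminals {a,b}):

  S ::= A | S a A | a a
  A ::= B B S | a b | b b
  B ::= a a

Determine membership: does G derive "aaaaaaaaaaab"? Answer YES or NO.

CNF form of G:
  S -> B X3 | S X4 | T0 T0 | T0 T1 | T1 T1
  A -> B X2 | T0 T1 | T1 T1
  B -> T0 T0
  T0 -> a
  T1 -> b
  X2 -> B S
  X3 -> B S
  X4 -> T0 A

Fill CYK table bottom-up:
  cell(0,0) a: {T0}  orig:{}
  cell(1,1) a: {T0}  orig:{}
  cell(2,2) a: {T0}  orig:{}
  cell(3,3) a: {T0}  orig:{}
  cell(4,4) a: {T0}  orig:{}
  cell(5,5) a: {T0}  orig:{}
  cell(6,6) a: {T0}  orig:{}
  cell(7,7) a: {T0}  orig:{}
  cell(8,8) a: {T0}  orig:{}
  cell(9,9) a: {T0}  orig:{}
  cell(10,10) a: {T0}  orig:{}
  cell(11,11) b: {T1}  orig:{}
  cell(0,1) aa: {B,S}
  cell(1,2) aa: {B,S}
  cell(2,3) aa: {B,S}
  cell(3,4) aa: {B,S}
  cell(4,5) aa: {B,S}
  cell(5,6) aa: {B,S}
  cell(6,7) aa: {B,S}
  cell(7,8) aa: {B,S}
  cell(8,9) aa: {B,S}
  cell(9,10) aa: {B,S}
  cell(10,11) ab: {A,S}
  cell(0,2) aaa: ∅
  cell(1,3) aaa: ∅
  cell(2,4) aaa: ∅
  cell(3,5) aaa: ∅
  cell(4,6) aaa: ∅
  cell(5,7) aaa: ∅
  cell(6,8) aaa: ∅
  cell(7,9) aaa: ∅
  cell(8,10) aaa: ∅
  cell(9,11) aab: {X4}  orig:{}
  cell(0,3) aaaa: {X2,X3}  orig:{}
  cell(1,4) aaaa: {X2,X3}  orig:{}
  cell(2,5) aaaa: {X2,X3}  orig:{}
  cell(3,6) aaaa: {X2,X3}  orig:{}
  cell(4,7) aaaa: {X2,X3}  orig:{}
  cell(5,8) aaaa: {X2,X3}  orig:{}
  cell(6,9) aaaa: {X2,X3}  orig:{}
  cell(7,10) aaaa: {X2,X3}  orig:{}
  cell(8,11) aaab: {X2,X3}  orig:{}
  cell(0,4) aaaaa: ∅
  cell(1,5) aaaaa: ∅
  cell(2,6) aaaaa: ∅
  cell(3,7) aaaaa: ∅
  cell(4,8) aaaaa: ∅
  cell(5,9) aaaaa: ∅
  cell(6,10) aaaaa: ∅
  cell(7,11) aaaab: {S}
  cell(0,5) aaaaaa: {A,S}
  cell(1,6) aaaaaa: {A,S}
  cell(2,7) aaaaaa: {A,S}
  cell(3,8) aaaaaa: {A,S}
  cell(4,9) aaaaaa: {A,S}
  cell(5,10) aaaaaa: {A,S}
  cell(6,11) aaaaab: {A,S}
  cell(0,6) aaaaaaa: {X4}  orig:{}
  cell(1,7) aaaaaaa: {X4}  orig:{}
  cell(2,8) aaaaaaa: {X4}  orig:{}
  cell(3,9) aaaaaaa: {X4}  orig:{}
  cell(4,10) aaaaaaa: {X4}  orig:{}
  cell(5,11) aaaaaab: {X2,X3,X4}  orig:{}
  cell(0,7) aaaaaaaa: {X2,X3}  orig:{}
  cell(1,8) aaaaaaaa: {X2,X3}  orig:{}
  cell(2,9) aaaaaaaa: {X2,X3}  orig:{}
  cell(3,10) aaaaaaaa: {X2,X3}  orig:{}
  cell(4,11) aaaaaaab: {X2,X3}  orig:{}
  cell(0,8) aaaaaaaaa: {S}
  cell(1,9) aaaaaaaaa: {S}
  cell(2,10) aaaaaaaaa: {S}
  cell(3,11) aaaaaaaab: {A,S}
  cell(0,9) aaaaaaaaaa: {A,S}
  cell(1,10) aaaaaaaaaa: {A,S}
  cell(2,11) aaaaaaaaab: {A,S,X4}  orig:{A,S}
  cell(0,10) aaaaaaaaaaa: {X2,X3,X4}  orig:{}
  cell(1,11) aaaaaaaaaab: {X2,X3,X4}  orig:{}
  cell(0,11) aaaaaaaaaaab: {S,X2,X3}  orig:{S}

S ∈ T[0,11] ⇒ YES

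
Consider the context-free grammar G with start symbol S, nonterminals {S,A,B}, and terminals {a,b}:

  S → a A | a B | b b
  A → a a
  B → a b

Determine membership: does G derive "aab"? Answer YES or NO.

Convert to CNF:
  S -> T0 A | T0 B | T1 T1
  A -> T0 T0
  B -> T0 T1
  T0 -> a
  T1 -> b

Fill CYK table bottom-up:
  cell(0,0) a: {T0}  orig:{}
  cell(1,1) a: {T0}  orig:{}
  cell(2,2) b: {T1}  orig:{}
  cell(0,1) aa: {A}
  cell(1,2) ab: {B}
  cell(0,2) aab: {S}

S ∈ T[0,2] ⇒ YES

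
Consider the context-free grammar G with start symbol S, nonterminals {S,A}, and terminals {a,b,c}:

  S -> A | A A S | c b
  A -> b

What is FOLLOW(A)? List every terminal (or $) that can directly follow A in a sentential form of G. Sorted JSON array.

FIRST iteration:
round 1:
  A via A→b: +{b}
  S via S→A: +{b}
  S via S→c b: +{c}
  FIRST(S)={b,c}  FIRST(A)={b}
round 2: — fixpoint
  FIRST(S)={b,c}  FIRST(A)={b}

Compute FOLLOW by fixpoint:
initialize: $ ∈ FOLLOW(S)
[1]
  S→A: FOLLOW(A) ⊇ FOLLOW(S) ⊇ {$}; new: +{$}
  S→A A S: FOLLOW(A) ⊇ FIRST(A) = {b}; new: +{b}
  S→A A S: FOLLOW(A) ⊇ FIRST(S) = {b,c}; new: +{c}
  S: {$}  A: {$,b,c}
[2] (stable)
  S: {$}  A: {$,b,c}

FOLLOW(A) = ["$", "b", "c"]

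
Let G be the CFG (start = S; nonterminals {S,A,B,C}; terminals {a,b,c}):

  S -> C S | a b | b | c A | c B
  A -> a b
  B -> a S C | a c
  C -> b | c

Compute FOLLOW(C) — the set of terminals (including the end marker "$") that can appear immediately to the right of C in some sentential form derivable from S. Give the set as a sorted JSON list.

Compute FIRST by fixpoint:
iter 1:
  A via A→a b: +{a}
  B via B→a S C: +{a}
  C via C→b: +{b}
  C via C→c: +{c}
  S via S→C S: +{b,c}
  S via S→a b: +{a}
  FIRST[S]={a,b,c}  FIRST[A]={a}  FIRST[B]={a}  FIRST[C]={b,c}
iter 2: — fixpoint
  FIRST[S]={a,b,c}  FIRST[A]={a}  FIRST[B]={a}  FIRST[C]={b,c}

Compute FOLLOW by fixpoint:
FOLLOW(S) := {$}
pass 1:
  B→a S C: FOLLOW(S) ⊇ FIRST(C) = {b,c}; new: +{b,c}
  S→C S: FOLLOW(C) ⊇ FIRST(S) = {a,b,c}; new: +{a,b,c}
  S→c A: FOLLOW(A) ⊇ FOLLOW(S) ⊇ {$,b,c}; new: +{$,b,c}
  S→c B: FOLLOW(B) ⊇ FOLLOW(S) ⊇ {$,b,c}; new: +{$,b,c}
  FOLLOW[S]={$,b,c}  FOLLOW[A]={$,b,c}  FOLLOW[B]={$,b,c}  FOLLOW[C]={a,b,c}
pass 2:
  B→a S C: FOLLOW(C) ⊇ FOLLOW(B) ⊇ {$,b,c}; new: +{$}
  FOLLOW[S]={$,b,c}  FOLLOW[A]={$,b,c}  FOLLOW[B]={$,b,c}  FOLLOW[C]={$,a,b,c}
pass 3: done
  FOLLOW[S]={$,b,c}  FOLLOW[A]={$,b,c}  FOLLOW[B]={$,b,c}  FOLLOW[C]={$,a,b,c}

FOLLOW(C) = ["$", "a", "b", "c"]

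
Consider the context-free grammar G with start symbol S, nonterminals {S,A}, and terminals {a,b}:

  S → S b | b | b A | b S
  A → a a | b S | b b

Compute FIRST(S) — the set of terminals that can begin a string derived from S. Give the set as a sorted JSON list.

FIRST iteration:
[1]
  A via A→a a: +{a}
  A via A→b S: +{b}
  S via S→b: +{b}
  FIRST[S]={b}  FIRST[A]={a,b}
[2] — fixpoint
  FIRST[S]={b}  FIRST[A]={a,b}

FIRST(S) = ["b"]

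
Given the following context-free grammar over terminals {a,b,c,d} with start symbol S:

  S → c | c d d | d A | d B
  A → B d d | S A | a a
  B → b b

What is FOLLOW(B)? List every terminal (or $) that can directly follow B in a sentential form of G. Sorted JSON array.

FIRST iteration:
round 1:
  A via A→a a: +{a}
  B via B→b b: +{b}
  S via S→c: +{c}
  S via S→d A: +{d}
  S: {c,d}  A: {a}  B: {b}
round 2:
  A via A→B d d: +{b}
  A via A→S A: +{c,d}
  S: {c,d}  A: {a,b,c,d}  B: {b}
round 3: (no change)
  S: {c,d}  A: {a,b,c,d}  B: {b}

FOLLOW sets:
FOLLOW(S) := {$}
round 1:
  A→B d d: FOLLOW(B) ⊇ FIRST(d) = {d}; new: +{d}
  A→S A: FOLLOW(S) ⊇ FIRST(A) = {a,b,c,d}; new: +{a,b,c,d}
  S→d A: FOLLOW(A) ⊇ FOLLOW(S) ⊇ {$,a,b,c,d}; new: +{$,a,b,c,d}
  S→d B: FOLLOW(B) ⊇ FOLLOW(S) ⊇ {$,a,b,c,d}; new: +{$,a,b,c}
  FOLLOW[S]={$,a,b,c,d}  FOLLOW[A]={$,a,b,c,d}  FOLLOW[B]={$,a,b,c,d}
round 2: (no change)
  FOLLOW[S]={$,a,b,c,d}  FOLLOW[A]={$,a,b,c,d}  FOLLOW[B]={$,a,b,c,d}

FOLLOW(B) = ["$", "a", "b", "c", "d"]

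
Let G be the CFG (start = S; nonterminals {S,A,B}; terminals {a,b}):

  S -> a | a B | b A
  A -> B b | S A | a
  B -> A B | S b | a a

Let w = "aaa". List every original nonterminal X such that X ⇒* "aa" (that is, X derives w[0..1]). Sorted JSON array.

CNF form of G:
  S -> T0 A | T1 B | a
  A -> B T0 | S A | a
  B -> A B | S T0 | T1 T1
  T0 -> b
  T1 -> a

CYK fill, restricted to cells inside w[0..1]:
  cell(0,0) a: {A,S,T1}  orig:{A,S}
  cell(1,1) a: {A,S,T1}  orig:{A,S}
  cell(0,1) aa: {A,B}

Original NTs in T[0,1] deriving "aa": ["A", "B"]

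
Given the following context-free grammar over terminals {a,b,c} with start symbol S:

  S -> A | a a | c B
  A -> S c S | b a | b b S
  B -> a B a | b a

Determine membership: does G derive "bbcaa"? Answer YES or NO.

Convert to CNF:
  S -> S X6 | T0 B | T1 T2 | T1 X7 | T2 T2
  A -> S X3 | T1 T2 | T1 X4
  B -> T1 T2 | T2 X5
  T0 -> c
  T1 -> b
  T2 -> a
  X3 -> T0 S
  X4 -> T1 S
  X5 -> B T2
  X6 -> T0 S
  X7 -> T1 S

CYK table (by increasing span):
  T[0,0] 'b' = {T1}  orig:{}
  T[1,1] 'b' = {T1}  orig:{}
  T[2,2] 'c' = {T0}  orig:{}
  T[3,3] 'a' = {T2}  orig:{}
  T[4,4] 'a' = {T2}  orig:{}
  T[0,1] 'bb' = ∅
  T[1,2] 'bc' = ∅
  T[2,3] 'ca' = ∅
  T[3,4] 'aa' = {S}
  T[0,2] 'bbc' = ∅
  T[1,3] 'bca' = ∅
  T[2,4] 'caa' = {X3,X6}  orig:{}
  T[0,3] 'bbca' = ∅
  T[1,4] 'bcaa' = ∅
  T[0,4] 'bbcaa' = ∅

S ∉ T[0,4] ⇒ NO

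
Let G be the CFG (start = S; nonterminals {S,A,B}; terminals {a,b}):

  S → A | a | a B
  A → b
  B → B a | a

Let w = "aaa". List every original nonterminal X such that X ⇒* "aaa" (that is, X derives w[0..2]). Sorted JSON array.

Convert to CNF:
  S -> T0 B | a | b
  A -> b
  B -> B T0 | a
  T0 -> a

Fill CYK table bottom-up, restricted to cells inside w[0..2]:
  [0..0]={B,S,T0}  "a"  orig:{B,S}
  [1..1]={B,S,T0}  "a"  orig:{B,S}
  [2..2]={B,S,T0}  "a"  orig:{B,S}
  [0..1]={B,S}  "aa"
  [1..2]={B,S}  "aa"
  [0..2]={B,S}  "aaa"

Original NTs in T[0,2] deriving "aaa": ["B", "S"]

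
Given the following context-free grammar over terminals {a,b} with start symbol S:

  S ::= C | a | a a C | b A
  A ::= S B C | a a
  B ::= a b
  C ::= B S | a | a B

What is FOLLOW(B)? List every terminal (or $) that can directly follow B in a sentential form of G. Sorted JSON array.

FIRST sets, iterate to fixpoint:
round 1:
  A via A→a a: +{a}
  B via B→a b: +{a}
  C via C→B S: +{a}
  S via S→C: +{a}
  S via S→b A: +{b}
  S: {a,b}  A: {a}  B: {a}  C: {a}
round 2:
  A via A→S B C: +{b}
  S: {a,b}  A: {a,b}  B: {a}  C: {a}
round 3: (stable)
  S: {a,b}  A: {a,b}  B: {a}  C: {a}

FOLLOW iteration:
FOLLOW(S) := {$}
round 1:
  A→S B C: FOLLOW(S) ⊇ FIRST(B) = {a}; new: +{a}
  A→S B C: FOLLOW(B) ⊇ FIRST(C) = {a}; new: +{a}
  C→B S: FOLLOW(B) ⊇ FIRST(S) = {a,b}; new: +{b}
  S→C: FOLLOW(C) ⊇ FOLLOW(S) ⊇ {$,a}; new: +{$,a}
  S→b A: FOLLOW(A) ⊇ FOLLOW(S) ⊇ {$,a}; new: +{$,a}
  S: {$,a}  A: {$,a}  B: {a,b}  C: {$,a}
round 2:
  C→a B: FOLLOW(B) ⊇ FOLLOW(C) ⊇ {$,a}; new: +{$}
  S: {$,a}  A: {$,a}  B: {$,a,b}  C: {$,a}
round 3: done
  S: {$,a}  A: {$,a}  B: {$,a,b}  C: {$,a}

FOLLOW(B) = ["$", "a", "b"]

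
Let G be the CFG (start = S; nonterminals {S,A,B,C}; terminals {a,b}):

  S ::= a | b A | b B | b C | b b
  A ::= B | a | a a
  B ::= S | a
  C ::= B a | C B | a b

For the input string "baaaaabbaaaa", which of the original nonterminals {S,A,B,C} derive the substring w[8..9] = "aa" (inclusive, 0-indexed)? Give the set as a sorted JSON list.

CNF form of G:
  S -> T1 A | T1 B | T1 C | T1 T1 | a
  A -> T0 T0 | T1 A | T1 B | T1 C | T1 T1 | a
  B -> T1 A | T1 B | T1 C | T1 T1 | a
  C -> B T0 | C B | T0 T1
  T0 -> a
  T1 -> b

CYK table (by increasing span), restricted to cells inside w[8..9]:
  cell(8,8) a: {A,B,S,T0}  orig:{A,B,S}
  cell(9,9) a: {A,B,S,T0}  orig:{A,B,S}
  cell(8,9) aa: {A,C}

Original NTs in T[8,9] deriving "aa": ["A", "C"]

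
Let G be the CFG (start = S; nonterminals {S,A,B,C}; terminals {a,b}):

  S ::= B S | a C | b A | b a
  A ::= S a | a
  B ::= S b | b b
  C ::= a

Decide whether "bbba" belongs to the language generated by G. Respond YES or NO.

Convert to CNF:
  S -> B S | T0 C | T1 A | T1 T0
  A -> S T0 | a
  B -> S T1 | T1 T1
  C -> a
  T0 -> a
  T1 -> b

CYK fill:
  [0..0]={T1}  "b"  orig:{}
  [1..1]={T1}  "b"  orig:{}
  [2..2]={T1}  "b"  orig:{}
  [3..3]={A,C,T0}  "a"  orig:{A,C}
  [0..1]={B}  "bb"
  [1..2]={B}  "bb"
  [2..3]={S}  "ba"
  [0..2]=∅  "bbb"
  [1..3]=∅  "bba"
  [0..3]={S}  "bbba"

S ∈ T[0,3] ⇒ YES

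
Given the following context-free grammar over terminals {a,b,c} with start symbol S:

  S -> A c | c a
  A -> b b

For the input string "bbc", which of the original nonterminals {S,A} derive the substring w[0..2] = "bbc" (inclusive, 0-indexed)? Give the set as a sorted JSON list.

CNF form of G:
  S -> A T1 | T1 T2
  A -> T0 T0
  T0 -> b
  T1 -> c
  T2 -> a

Fill CYK table bottom-up — only the sub-triangle for w[0..2]:
  [0..0]={T0}  "b"  orig:{}
  [1..1]={T0}  "b"  orig:{}
  [2..2]={T1}  "c"  orig:{}
  [0..1]={A}  "bb"
  [1..2]=∅  "bc"
  [0..2]={S}  "bbc"

Original NTs in T[0,2] deriving "bbc": ["S"]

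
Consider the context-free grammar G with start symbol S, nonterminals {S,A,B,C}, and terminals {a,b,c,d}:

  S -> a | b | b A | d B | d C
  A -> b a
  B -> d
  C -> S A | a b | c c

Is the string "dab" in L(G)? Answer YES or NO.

Convert to CNF:
  S -> T0 A | T3 B | T3 C | a | b
  A -> T0 T1
  B -> d
  C -> S A | T1 T0 | T2 T2
  T0 -> b
  T1 -> a
  T2 -> c
  T3 -> d

CYK fill:
  [0..0]={B,T3}  "d"  orig:{B}
  [1..1]={S,T1}  "a"  orig:{S}
  [2..2]={S,T0}  "b"  orig:{S}
  [0..1]=∅  "da"
  [1..2]={C}  "ab"
  [0..2]={S}  "dab"

S ∈ T[0,2] ⇒ YES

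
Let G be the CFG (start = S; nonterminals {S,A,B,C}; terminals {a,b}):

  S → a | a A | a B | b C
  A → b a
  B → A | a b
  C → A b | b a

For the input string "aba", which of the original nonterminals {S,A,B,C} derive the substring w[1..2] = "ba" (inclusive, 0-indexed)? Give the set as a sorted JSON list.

CNF form of G:
  S -> T0 C | T1 A | T1 B | a
  A -> T0 T1
  B -> T0 T1 | T1 T0
  C -> A T0 | T0 T1
  T0 -> b
  T1 -> a

CYK table (by increasing span), restricted to cells inside w[1..2]:
  [1..1]={T0}  "b"  orig:{}
  [2..2]={S,T1}  "a"  orig:{S}
  [1..2]={A,B,C}  "ba"

Original NTs in T[1,2] deriving "ba": ["A", "B", "C"]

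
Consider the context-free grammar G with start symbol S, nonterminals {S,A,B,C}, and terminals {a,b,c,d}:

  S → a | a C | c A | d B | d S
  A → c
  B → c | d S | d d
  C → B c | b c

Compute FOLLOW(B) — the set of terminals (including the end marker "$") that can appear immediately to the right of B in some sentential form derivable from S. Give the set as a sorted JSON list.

FIRST iteration:
pass 1:
  A via A→c: +{c}
  B via B→c: +{c}
  B via B→d S: +{d}
  C via C→B c: +{c,d}
  C via C→b c: +{b}
  S via S→a: +{a}
  S via S→c A: +{c}
  S via S→d B: +{d}
  S: {a,c,d}  A: {c}  B: {c,d}  C: {b,c,d}
pass 2: — fixpoint
  S: {a,c,d}  A: {c}  B: {c,d}  C: {b,c,d}

Compute FOLLOW by fixpoint:
FOLLOW(S) := {$}
iter 1:
  C→B c: FOLLOW(B) ⊇ FIRST(c) = {c}; new: +{c}
  S→a C: FOLLOW(C) ⊇ FOLLOW(S) ⊇ {$}; new: +{$}
  S→c A: FOLLOW(A) ⊇ FOLLOW(S) ⊇ {$}; new: +{$}
  S→d B: FOLLOW(B) ⊇ FOLLOW(S) ⊇ {$}; new: +{$}
  FOLLOW(S)={$}  FOLLOW(A)={$}  FOLLOW(B)={$,c}  FOLLOW(C)={$}
iter 2:
  B→d S: FOLLOW(S) ⊇ FOLLOW(B) ⊇ {$,c}; new: +{c}
  S→a C: FOLLOW(C) ⊇ FOLLOW(S) ⊇ {$,c}; new: +{c}
  S→c A: FOLLOW(A) ⊇ FOLLOW(S) ⊇ {$,c}; new: +{c}
  FOLLOW(S)={$,c}  FOLLOW(A)={$,c}  FOLLOW(B)={$,c}  FOLLOW(C)={$,c}
iter 3: (no change)
  FOLLOW(S)={$,c}  FOLLOW(A)={$,c}  FOLLOW(B)={$,c}  FOLLOW(C)={$,c}

FOLLOW(B) = ["$", "c"]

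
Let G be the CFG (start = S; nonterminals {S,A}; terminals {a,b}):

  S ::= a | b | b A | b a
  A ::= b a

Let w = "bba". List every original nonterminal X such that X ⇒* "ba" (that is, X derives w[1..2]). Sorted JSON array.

Convert to CNF:
  S -> T0 A | T0 T1 | a | b
  A -> T0 T1
  T0 -> b
  T1 -> a

CYK table (by increasing span) — only the sub-triangle for w[1..2]:
  T[1,1] 'b' = {S,T0}  orig:{S}
  T[2,2] 'a' = {S,T1}  orig:{S}
  T[1,2] 'ba' = {A,S}

Original NTs in T[1,2] deriving "ba": ["A", "S"]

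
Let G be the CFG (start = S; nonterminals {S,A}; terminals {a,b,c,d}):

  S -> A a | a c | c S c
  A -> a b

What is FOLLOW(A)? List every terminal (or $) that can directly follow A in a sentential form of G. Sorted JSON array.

FIRST iteration:
pass 1:
  A via A→a b: +{a}
  S via S→A a: +{a}
  S via S→c S c: +{c}
  FIRST(S)={a,c}  FIRST(A)={a}
pass 2: done
  FIRST(S)={a,c}  FIRST(A)={a}

FOLLOW sets:
seed FOLLOW(S) with $
[1]
  S→A a: FOLLOW(A) ⊇ FIRST(a) = {a}; new: +{a}
  S→c S c: FOLLOW(S) ⊇ FIRST(c) = {c}; new: +{c}
  FOLLOW[S]={$,c}  FOLLOW[A]={a}
[2] (no change)
  FOLLOW[S]={$,c}  FOLLOW[A]={a}

FOLLOW(A) = ["a"]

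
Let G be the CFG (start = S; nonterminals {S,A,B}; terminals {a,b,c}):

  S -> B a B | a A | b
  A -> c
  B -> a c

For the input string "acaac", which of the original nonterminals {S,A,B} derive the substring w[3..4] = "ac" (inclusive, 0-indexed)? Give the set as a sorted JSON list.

CNF form of G:
  S -> B X2 | T0 A | b
  A -> c
  B -> T0 T1
  T0 -> a
  T1 -> c
  X2 -> T0 B

Fill CYK table bottom-up (cells [i..j] with 3 ≤ i ≤ j ≤ 4 only):
  cell(3,3) a: {T0}  orig:{}
  cell(4,4) c: {A,T1}  orig:{A}
  cell(3,4) ac: {B,S}

Original NTs in T[3,4] deriving "ac": ["B", "S"]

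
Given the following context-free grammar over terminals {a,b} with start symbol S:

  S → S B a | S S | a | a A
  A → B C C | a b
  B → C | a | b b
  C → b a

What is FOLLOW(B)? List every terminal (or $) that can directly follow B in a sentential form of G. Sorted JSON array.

FIRST iteration:
iter 1:
  A via A→a b: +{a}
  B via B→a: +{a}
  B via B→b b: +{b}
  C via C→b a: +{b}
  S via S→a: +{a}
  FIRST(S)={a}  FIRST(A)={a}  FIRST(B)={a,b}  FIRST(C)={b}
iter 2:
  A via A→B C C: +{b}
  FIRST(S)={a}  FIRST(A)={a,b}  FIRST(B)={a,b}  FIRST(C)={b}
iter 3: — fixpoint
  FIRST(S)={a}  FIRST(A)={a,b}  FIRST(B)={a,b}  FIRST(C)={b}

Compute FOLLOW by fixpoint:
initialize: $ ∈ FOLLOW(S)
pass 1:
  A→B C C: FOLLOW(B) ⊇ FIRST(C) = {b}; new: +{b}
  A→B C C: FOLLOW(C) ⊇ FIRST(C) = {b}; new: +{b}
  S→S B a: FOLLOW(S) ⊇ FIRST(B) = {a,b}; new: +{a,b}
  S→S B a: FOLLOW(B) ⊇ FIRST(a) = {a}; new: +{a}
  S→a A: FOLLOW(A) ⊇ FOLLOW(S) ⊇ {$,a,b}; new: +{$,a,b}
  FOLLOW[S]={$,a,b}  FOLLOW[A]={$,a,b}  FOLLOW[B]={a,b}  FOLLOW[C]={b}
pass 2:
  A→B C C: FOLLOW(C) ⊇ FOLLOW(A) ⊇ {$,a,b}; new: +{$,a}
  FOLLOW[S]={$,a,b}  FOLLOW[A]={$,a,b}  FOLLOW[B]={a,b}  FOLLOW[C]={$,a,b}
pass 3: done
  FOLLOW[S]={$,a,b}  FOLLOW[A]={$,a,b}  FOLLOW[B]={a,b}  FOLLOW[C]={$,a,b}

FOLLOW(B) = ["a", "b"]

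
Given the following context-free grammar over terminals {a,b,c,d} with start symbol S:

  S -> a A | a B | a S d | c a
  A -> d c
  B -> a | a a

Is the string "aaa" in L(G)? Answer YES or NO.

Convert to CNF:
  S -> T1 T2 | T2 A | T2 B | T2 X3
  A -> T0 T1
  B -> T2 T2 | a
  T0 -> d
  T1 -> c
  T2 -> a
  X3 -> S T0

CYK fill:
  T[0,0] 'a' = {B,T2}  orig:{B}
  T[1,1] 'a' = {B,T2}  orig:{B}
  T[2,2] 'a' = {B,T2}  orig:{B}
  T[0,1] 'aa' = {B,S}
  T[1,2] 'aa' = {B,S}
  T[0,2] 'aaa' = {S}

S ∈ T[0,2] ⇒ YES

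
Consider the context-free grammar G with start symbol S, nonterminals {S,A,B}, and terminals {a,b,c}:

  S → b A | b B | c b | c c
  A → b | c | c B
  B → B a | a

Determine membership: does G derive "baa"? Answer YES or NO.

CNF form of G:
  S -> T0 T0 | T0 T2 | T2 A | T2 B
  A -> T0 B | b | c
  B -> B T1 | a
  T0 -> c
  T1 -> a
  T2 -> b

CYK fill:
  cell(0,0) b: {A,T2}  orig:{A}
  cell(1,1) a: {B,T1}  orig:{B}
  cell(2,2) a: {B,T1}  orig:{B}
  cell(0,1) ba: {S}
  cell(1,2) aa: {B}
  cell(0,2) baa: {S}

S ∈ T[0,2] ⇒ YES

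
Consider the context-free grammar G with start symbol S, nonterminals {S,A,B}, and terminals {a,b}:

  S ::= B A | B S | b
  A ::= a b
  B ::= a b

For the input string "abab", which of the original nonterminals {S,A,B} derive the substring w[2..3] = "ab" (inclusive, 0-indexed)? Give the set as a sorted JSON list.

CNF form of G:
  S -> B A | B S | b
  A -> T0 T1
  B -> T0 T1
  T0 -> a
  T1 -> b

Fill CYK table bottom-up — only the sub-triangle for w[2..3]:
  T[2,2] 'a' = {T0}  orig:{}
  T[3,3] 'b' = {S,T1}  orig:{S}
  T[2,3] 'ab' = {A,B}

Original NTs in T[2,3] deriving "ab": ["A", "B"]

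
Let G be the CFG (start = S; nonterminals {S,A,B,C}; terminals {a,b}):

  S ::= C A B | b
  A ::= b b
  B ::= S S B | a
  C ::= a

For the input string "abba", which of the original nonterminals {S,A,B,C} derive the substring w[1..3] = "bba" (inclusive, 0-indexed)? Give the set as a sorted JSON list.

Convert to CNF:
  S -> C X2 | b
  A -> T0 T0
  B -> S X1 | a
  C -> a
  T0 -> b
  X1 -> S B
  X2 -> A B

Fill CYK table bottom-up (cells [i..j] with 1 ≤ i ≤ j ≤ 3 only):
  T[1,1] 'b' = {S,T0}  orig:{S}
  T[2,2] 'b' = {S,T0}  orig:{S}
  T[3,3] 'a' = {B,C}
  T[1,2] 'bb' = {A}
  T[2,3] 'ba' = {X1}  orig:{}
  T[1,3] 'bba' = {B,X2}  orig:{B}

Original NTs in T[1,3] deriving "bba": ["B"]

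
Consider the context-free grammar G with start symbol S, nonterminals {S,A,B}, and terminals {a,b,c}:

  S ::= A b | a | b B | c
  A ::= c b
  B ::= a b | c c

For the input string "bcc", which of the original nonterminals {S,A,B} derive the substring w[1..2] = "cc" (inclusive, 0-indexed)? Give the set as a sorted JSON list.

Convert to CNF:
  S -> A T1 | T1 B | a | c
  A -> T0 T1
  B -> T0 T0 | T2 T1
  T0 -> c
  T1 -> b
  T2 -> a

CYK fill, restricted to cells inside w[1..2]:
  [1..1]={S,T0}  "c"  orig:{S}
  [2..2]={S,T0}  "c"  orig:{S}
  [1..2]={B}  "cc"

Original NTs in T[1,2] deriving "cc": ["B"]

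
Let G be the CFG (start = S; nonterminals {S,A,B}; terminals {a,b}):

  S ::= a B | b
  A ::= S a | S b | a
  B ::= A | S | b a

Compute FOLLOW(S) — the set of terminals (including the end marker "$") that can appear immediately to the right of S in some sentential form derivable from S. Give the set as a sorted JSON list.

FIRST sets, iterate to fixpoint:
round 1:
  A via A→a: +{a}
  B via B→A: +{a}
  B via B→b a: +{b}
  S via S→a B: +{a}
  S via S→b: +{b}
  S: {a,b}  A: {a}  B: {a,b}
round 2:
  A via A→S a: +{b}
  S: {a,b}  A: {a,b}  B: {a,b}
round 3: — fixpoint
  S: {a,b}  A: {a,b}  B: {a,b}

FOLLOW iteration:
FOLLOW(S) := {$}
[1]
  A→S a: FOLLOW(S) ⊇ FIRST(a) = {a}; new: +{a}
  A→S b: FOLLOW(S) ⊇ FIRST(b) = {b}; new: +{b}
  S→a B: FOLLOW(B) ⊇ FOLLOW(S) ⊇ {$,a,b}; new: +{$,a,b}
  S: {$,a,b}  A: {}  B: {$,a,b}
[2]
  B→A: FOLLOW(A) ⊇ FOLLOW(B) ⊇ {$,a,b}; new: +{$,a,b}
  S: {$,a,b}  A: {$,a,b}  B: {$,a,b}
[3] (no change)
  S: {$,a,b}  A: {$,a,b}  B: {$,a,b}

FOLLOW(S) = ["$", "a", "b"]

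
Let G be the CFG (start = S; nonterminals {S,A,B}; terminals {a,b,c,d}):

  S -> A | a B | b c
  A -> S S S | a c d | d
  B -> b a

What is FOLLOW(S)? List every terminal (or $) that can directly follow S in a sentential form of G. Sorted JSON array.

Compute FIRST by fixpoint:
round 1:
  A via A→a c d: +{a}
  A via A→d: +{d}
  B via B→b a: +{b}
  S via S→A: +{a,d}
  S via S→b c: +{b}
  FIRST[S]={a,b,d}  FIRST[A]={a,d}  FIRST[B]={b}
round 2:
  A via A→S S S: +{b}
  FIRST[S]={a,b,d}  FIRST[A]={a,b,d}  FIRST[B]={b}
round 3: done
  FIRST[S]={a,b,d}  FIRST[A]={a,b,d}  FIRST[B]={b}

FOLLOW iteration:
FOLLOW(S) := {$}
[1]
  A→S S S: FOLLOW(S) ⊇ FIRST(S) = {a,b,d}; new: +{a,b,d}
  S→A: FOLLOW(A) ⊇ FOLLOW(S) ⊇ {$,a,b,d}; new: +{$,a,b,d}
  S→a B: FOLLOW(B) ⊇ FOLLOW(S) ⊇ {$,a,b,d}; new: +{$,a,b,d}
  FOLLOW[S]={$,a,b,d}  FOLLOW[A]={$,a,b,d}  FOLLOW[B]={$,a,b,d}
[2] done
  FOLLOW[S]={$,a,b,d}  FOLLOW[A]={$,a,b,d}  FOLLOW[B]={$,a,b,d}

FOLLOW(S) = ["$", "a", "b", "d"]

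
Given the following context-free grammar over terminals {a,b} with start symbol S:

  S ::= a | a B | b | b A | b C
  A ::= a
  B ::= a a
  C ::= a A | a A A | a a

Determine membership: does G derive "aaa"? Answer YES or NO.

Convert to CNF:
  S -> T0 B | T1 A | T1 C | a | b
  A -> a
  B -> T0 T0
  C -> T0 A | T0 T0 | T0 X2
  T0 -> a
  T1 -> b
  X2 -> A A

Fill CYK table bottom-up:
  [0..0]={A,S,T0}  "a"  orig:{A,S}
  [1..1]={A,S,T0}  "a"  orig:{A,S}
  [2..2]={A,S,T0}  "a"  orig:{A,S}
  [0..1]={B,C,X2}  "aa"  orig:{B,C}
  [1..2]={B,C,X2}  "aa"  orig:{B,C}
  [0..2]={C,S}  "aaa"

S ∈ T[0,2] ⇒ YES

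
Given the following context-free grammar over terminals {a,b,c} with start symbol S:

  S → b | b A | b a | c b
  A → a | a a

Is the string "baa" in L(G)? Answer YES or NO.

CNF form of G:
  S -> T1 A | T1 T0 | T2 T1 | b
  A -> T0 T0 | a
  T0 -> a
  T1 -> b
  T2 -> c

CYK fill:
  cell(0,0) b: {S,T1}  orig:{S}
  cell(1,1) a: {A,T0}  orig:{A}
  cell(2,2) a: {A,T0}  orig:{A}
  cell(0,1) ba: {S}
  cell(1,2) aa: {A}
  cell(0,2) baa: {S}

S ∈ T[0,2] ⇒ YES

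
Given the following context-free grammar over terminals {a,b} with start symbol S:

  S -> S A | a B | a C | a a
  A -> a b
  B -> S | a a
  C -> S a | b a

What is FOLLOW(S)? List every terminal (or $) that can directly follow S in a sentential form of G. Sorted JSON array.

FIRST sets, iterate to fixpoint:
iter 1:
  A via A→a b: +{a}
  B via B→a a: +{a}
  C via C→b a: +{b}
  S via S→a B: +{a}
  FIRST(S)={a}  FIRST(A)={a}  FIRST(B)={a}  FIRST(C)={b}
iter 2:
  C via C→S a: +{a}
  FIRST(S)={a}  FIRST(A)={a}  FIRST(B)={a}  FIRST(C)={a,b}
iter 3: (stable)
  FIRST(S)={a}  FIRST(A)={a}  FIRST(B)={a}  FIRST(C)={a,b}

Compute FOLLOW by fixpoint:
seed FOLLOW(S) with $
[1]
  C→S a: FOLLOW(S) ⊇ FIRST(a) = {a}; new: +{a}
  S→S A: FOLLOW(A) ⊇ FOLLOW(S) ⊇ {$,a}; new: +{$,a}
  S→a B: FOLLOW(B) ⊇ FOLLOW(S) ⊇ {$,a}; new: +{$,a}
  S→a C: FOLLOW(C) ⊇ FOLLOW(S) ⊇ {$,a}; new: +{$,a}
  S: {$,a}  A: {$,a}  B: {$,a}  C: {$,a}
[2] (stable)
  S: {$,a}  A: {$,a}  B: {$,a}  C: {$,a}

FOLLOW(S) = ["$", "a"]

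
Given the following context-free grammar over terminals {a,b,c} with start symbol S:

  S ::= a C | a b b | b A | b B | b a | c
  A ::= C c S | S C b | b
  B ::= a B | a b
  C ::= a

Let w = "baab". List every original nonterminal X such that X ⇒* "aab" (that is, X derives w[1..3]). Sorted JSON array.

CNF form of G:
  S -> T1 A | T1 B | T1 T2 | T2 C | T2 X5 | c
  A -> C X3 | S X4 | b
  B -> T2 B | T2 T1
  C -> a
  T0 -> c
  T1 -> b
  T2 -> a
  X3 -> T0 S
  X4 -> C T1
  X5 -> T1 T1

CYK fill, restricted to cells inside w[1..3]:
  cell(1,1) a: {C,T2}  orig:{C}
  cell(2,2) a: {C,T2}  orig:{C}
  cell(3,3) b: {A,T1}  orig:{A}
  cell(1,2) aa: {S}
  cell(2,3) ab: {B,X4}  orig:{B}
  cell(1,3) aab: {B}

Original NTs in T[1,3] deriving "aab": ["B"]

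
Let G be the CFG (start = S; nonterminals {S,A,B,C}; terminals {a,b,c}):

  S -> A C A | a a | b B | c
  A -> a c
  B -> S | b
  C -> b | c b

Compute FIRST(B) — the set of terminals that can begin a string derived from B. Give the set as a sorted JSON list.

FIRST sets, iterate to fixpoint:
round 1:
  A via A→a c: +{a}
  B via B→b: +{b}
  C via C→b: +{b}
  C via C→c b: +{c}
  S via S→A C A: +{a}
  S via S→b B: +{b}
  S via S→c: +{c}
  FIRST[S]={a,b,c}  FIRST[A]={a}  FIRST[B]={b}  FIRST[C]={b,c}
round 2:
  B via B→S: +{a,c}
  FIRST[S]={a,b,c}  FIRST[A]={a}  FIRST[B]={a,b,c}  FIRST[C]={b,c}
round 3: done
  FIRST[S]={a,b,c}  FIRST[A]={a}  FIRST[B]={a,b,c}  FIRST[C]={b,c}

FIRST(B) = ["a", "b", "c"]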